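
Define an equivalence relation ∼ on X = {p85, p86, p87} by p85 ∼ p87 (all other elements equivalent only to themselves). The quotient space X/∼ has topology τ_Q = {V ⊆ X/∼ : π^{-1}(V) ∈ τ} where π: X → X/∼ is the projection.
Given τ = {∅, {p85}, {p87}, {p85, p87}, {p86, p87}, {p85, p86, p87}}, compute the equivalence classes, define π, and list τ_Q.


X/∼ = {[p85=p87], [p86]}; |τ_Q| = 3.

Equivalence classes: [p85=p87], [p86].
Quotient map π: X → X/∼ sends p85 ↦ [p85=p87], p86 ↦ [p86], p87 ↦ [p85=p87].
For each subset V ⊆ X/∼, compute π^{-1}(V) ⊆ X and check whether π^{-1}(V) ∈ τ. V is open in τ_Q iff π^{-1}(V) ∈ τ.
  V = {}: π^{-1}(V) = ∅ ∈ τ ✓.
  V = {[p85=p87]}: π^{-1}(V) = {p85, p87} ∈ τ ✓.
  V = {[p86]}: π^{-1}(V) = {p86} ∉ τ ✗.
  V = {[p85=p87], [p86]}: π^{-1}(V) = {p85, p86, p87} ∈ τ ✓.
Open sets in the quotient: τ_Q = {{}, {[p85=p87]}, {[p85=p87], [p86]}} (3 elements).


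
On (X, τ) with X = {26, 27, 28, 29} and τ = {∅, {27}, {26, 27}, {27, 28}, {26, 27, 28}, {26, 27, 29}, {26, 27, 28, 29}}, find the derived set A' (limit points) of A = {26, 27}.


A' = {26, 28, 29}

For each x ∈ X, list the open sets U ∈ τ with x ∈ U, then check whether U ∩ (A ∖ {x}) ≠ ∅ for every such U.
  x = 26: opens ∋ x are {26, 27}, {26, 27, 28}, {26, 27, 29}, {26, 27, 28, 29}; each meets A ∖ {26}, so x IS a limit point.
  x = 27: open {27} ∋ x has {27} ∩ (A ∖ {27}) = ∅, so x is NOT a limit point.
  x = 28: opens ∋ x are {27, 28}, {26, 27, 28}, {26, 27, 28, 29}; each meets A ∖ {28}, so x IS a limit point.
  x = 29: opens ∋ x are {26, 27, 29}, {26, 27, 28, 29}; each meets A ∖ {29}, so x IS a limit point.
Collecting: A' = {26, 28, 29}.


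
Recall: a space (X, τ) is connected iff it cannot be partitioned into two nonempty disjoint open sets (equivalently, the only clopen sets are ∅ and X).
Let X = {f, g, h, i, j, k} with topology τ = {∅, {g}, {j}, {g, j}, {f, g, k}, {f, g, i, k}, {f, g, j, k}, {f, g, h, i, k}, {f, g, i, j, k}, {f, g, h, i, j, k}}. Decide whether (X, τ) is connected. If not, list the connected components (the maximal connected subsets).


(X, τ) is disconnected; components = [{j}, {f, g, h, i, k}].

Find clopen sets (U ∈ τ with X ∖ U ∈ τ):
  U = ∅, X ∖ U = {f, g, h, i, j, k} — both open, so U is clopen.
  U = {j}, X ∖ U = {f, g, h, i, k} — both open, so U is clopen.
  U = {f, g, h, i, k}, X ∖ U = {j} — both open, so U is clopen.
  U = {f, g, h, i, j, k}, X ∖ U = ∅ — both open, so U is clopen.
Nontrivial clopen(s) exist: e.g. {j}. So (X, τ) is disconnected.
Compute connected components by grouping points that agree on all clopens:
  component: {j}
  component: {f, g, h, i, k}


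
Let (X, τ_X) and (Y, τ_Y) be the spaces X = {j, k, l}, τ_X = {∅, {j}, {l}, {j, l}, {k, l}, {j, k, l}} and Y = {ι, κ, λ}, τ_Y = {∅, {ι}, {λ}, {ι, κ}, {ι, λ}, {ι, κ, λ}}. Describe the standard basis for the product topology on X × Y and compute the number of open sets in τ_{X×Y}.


Basis B = {∅ × ∅, {j} × {ι}, {j} × {λ}, {l} × {ι}, {l} × {λ}, {j} × {ι, κ}, {j} × {ι, λ}, {j, l} × {ι}, {j, l} × {λ}, {k, l} × {ι}, {k, l} × {λ}, {l} × {ι, κ}, {l} × {ι, λ}, {j} × {ι, κ, λ}, {j, k, l} × {ι}, {j, k, l} × {λ}, {l} × {ι, κ, λ}, {j, l} × {ι, κ}, {j, l} × {ι, λ}, {k, l} × {ι, κ}, {k, l} × {ι, λ}, {j, l} × {ι, κ, λ}, {j, k, l} × {ι, κ}, {j, k, l} × {ι, λ}, {k, l} × {ι, κ, λ}, {j, k, l} × {ι, κ, λ}}; |τ_{X×Y}| = 108.

Enumerate products U × V with U ∈ τ_X, V ∈ τ_Y (deduplicated):
  ∅ × ∅ = {} (∅)
  {j} × {ι} = {(j,ι)}
  {j} × {λ} = {(j,λ)}
  {l} × {ι} = {(l,ι)}
  {l} × {λ} = {(l,λ)}
  {j} × {ι, κ} = {(j,ι), (j,κ)}
  {j} × {ι, λ} = {(j,ι), (j,λ)}
  {j, l} × {ι} = {(j,ι), (l,ι)}
  {j, l} × {λ} = {(j,λ), (l,λ)}
  {k, l} × {ι} = {(k,ι), (l,ι)}
  {k, l} × {λ} = {(k,λ), (l,λ)}
  {l} × {ι, κ} = {(l,ι), (l,κ)}
  {l} × {ι, λ} = {(l,ι), (l,λ)}
  {j} × {ι, κ, λ} = {(j,ι), (j,κ), (j,λ)}
  {j, k, l} × {ι} = {(j,ι), (k,ι), (l,ι)}
  {j, k, l} × {λ} = {(j,λ), (k,λ), (l,λ)}
  {l} × {ι, κ, λ} = {(l,ι), (l,κ), (l,λ)}
  {j, l} × {ι, κ} = {(j,ι), (j,κ), (l,ι), (l,κ)}
  {j, l} × {ι, λ} = {(j,ι), (j,λ), (l,ι), (l,λ)}
  {k, l} × {ι, κ} = {(k,ι), (k,κ), (l,ι), (l,κ)}
  {k, l} × {ι, λ} = {(k,ι), (k,λ), (l,ι), (l,λ)}
  {j, l} × {ι, κ, λ} = {(j,ι), (j,κ), (j,λ), (l,ι), (l,κ), (l,λ)}
  {j, k, l} × {ι, κ} = {(j,ι), (j,κ), (k,ι), (k,κ), (l,ι), (l,κ)}
  {j, k, l} × {ι, λ} = {(j,ι), (j,λ), (k,ι), (k,λ), (l,ι), (l,λ)}
  {k, l} × {ι, κ, λ} = {(k,ι), (k,κ), (k,λ), (l,ι), (l,κ), (l,λ)}
  {j, k, l} × {ι, κ, λ} = {(j,ι), (j,κ), (j,λ), (k,ι), (k,κ), (k,λ), (l,ι), (l,κ), (l,λ)}
These 26 distinct sets form the basis B.
Close under arbitrary unions to get τ_{X×Y}; counting gives |τ_{X×Y}| = 108.


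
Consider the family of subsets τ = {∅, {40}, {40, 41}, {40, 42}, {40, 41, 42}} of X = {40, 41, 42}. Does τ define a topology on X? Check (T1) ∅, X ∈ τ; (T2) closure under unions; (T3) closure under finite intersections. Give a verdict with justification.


τ IS a topology on X.

Axiom (T1): ∅ ∈ τ? Yes; X ∈ τ? Yes.
Axiom (T2/T3): check pairwise unions and intersections of members of τ.
All pairwise intersections and unions checked — each lies in τ. Therefore τ satisfies (T1), (T2), (T3): it IS a topology on X.


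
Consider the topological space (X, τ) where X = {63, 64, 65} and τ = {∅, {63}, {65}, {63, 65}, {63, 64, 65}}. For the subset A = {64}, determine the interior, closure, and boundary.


int(A) = ∅, cl(A) = {64}, ∂A = {64}.

Closed sets in (X, τ) are complements of opens:
  closed(X, τ) = {∅, {64}, {63, 64}, {64, 65}, {63, 64, 65}}.
int(A) = ⋃ {U ∈ τ : U ⊆ A}. Opens contained in A: ∅.
Taking the union of these: int(A) = ∅.
cl(A) = ⋂ {C closed : A ⊆ C}. Closed sets containing A: {64}, {63, 64}, {64, 65}, {63, 64, 65}.
Intersecting these: cl(A) = {64}.
∂A = cl(A) ∖ int(A) = {64} ∖ ∅ = {64}.


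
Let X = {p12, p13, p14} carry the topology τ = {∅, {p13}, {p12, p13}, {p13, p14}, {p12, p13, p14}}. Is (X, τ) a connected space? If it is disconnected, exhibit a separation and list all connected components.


(X, τ) is connected.

Find clopen sets (U ∈ τ with X ∖ U ∈ τ):
  U = ∅, X ∖ U = {p12, p13, p14} — both open, so U is clopen.
  U = {p12, p13, p14}, X ∖ U = ∅ — both open, so U is clopen.
Only trivial clopens (∅ and X) exist, so (X, τ) is connected.
Compute connected components by grouping points that agree on all clopens:
  component: {p12, p13, p14}


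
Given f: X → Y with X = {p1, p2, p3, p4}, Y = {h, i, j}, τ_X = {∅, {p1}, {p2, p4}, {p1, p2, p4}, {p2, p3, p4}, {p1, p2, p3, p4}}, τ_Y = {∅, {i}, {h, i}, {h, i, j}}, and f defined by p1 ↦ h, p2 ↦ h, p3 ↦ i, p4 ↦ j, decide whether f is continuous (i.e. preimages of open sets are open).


f is NOT continuous.

Compute f^{-1}(U) for each U ∈ τ_Y:
  U = ∅: f^{-1}(U) = ∅ ∈ τ_X ✓.
  U = {i}: f^{-1}(U) = {p3} ∉ τ_X ✗.
  U = {h, i}: f^{-1}(U) = {p1, p2, p3} ∉ τ_X ✗.
  U = {h, i, j}: f^{-1}(U) = {p1, p2, p3, p4} ∈ τ_X ✓.
Found U = {i} with f^{-1}(U) = {p3} not in τ_X. Therefore f is NOT continuous.


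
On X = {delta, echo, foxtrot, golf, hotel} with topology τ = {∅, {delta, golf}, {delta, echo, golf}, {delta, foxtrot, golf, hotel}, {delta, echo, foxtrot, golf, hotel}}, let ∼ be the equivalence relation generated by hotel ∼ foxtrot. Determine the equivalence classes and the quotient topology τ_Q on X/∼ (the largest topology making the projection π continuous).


X/∼ = {[delta], [echo], [foxtrot=hotel], [golf]}; |τ_Q| = 5.

Equivalence classes: [delta], [echo], [foxtrot=hotel], [golf].
Quotient map π: X → X/∼ sends delta ↦ [delta], echo ↦ [echo], foxtrot ↦ [foxtrot=hotel], golf ↦ [golf], hotel ↦ [foxtrot=hotel].
For each subset V ⊆ X/∼, compute π^{-1}(V) ⊆ X and check whether π^{-1}(V) ∈ τ. V is open in τ_Q iff π^{-1}(V) ∈ τ.
  V = {}: π^{-1}(V) = ∅ ∈ τ ✓.
  V = {[delta]}: π^{-1}(V) = {delta} ∉ τ ✗.
  V = {[echo]}: π^{-1}(V) = {echo} ∉ τ ✗.
  V = {[delta], [echo]}: π^{-1}(V) = {delta, echo} ∉ τ ✗.
  V = {[foxtrot=hotel]}: π^{-1}(V) = {foxtrot, hotel} ∉ τ ✗.
  V = {[delta], [foxtrot=hotel]}: π^{-1}(V) = {delta, foxtrot, hotel} ∉ τ ✗.
  V = {[echo], [foxtrot=hotel]}: π^{-1}(V) = {echo, foxtrot, hotel} ∉ τ ✗.
  V = {[delta], [echo], [foxtrot=hotel]}: π^{-1}(V) = {delta, echo, foxtrot, hotel} ∉ τ ✗.
  V = {[golf]}: π^{-1}(V) = {golf} ∉ τ ✗.
  V = {[delta], [golf]}: π^{-1}(V) = {delta, golf} ∈ τ ✓.
  V = {[echo], [golf]}: π^{-1}(V) = {echo, golf} ∉ τ ✗.
  V = {[delta], [echo], [golf]}: π^{-1}(V) = {delta, echo, golf} ∈ τ ✓.
  V = {[foxtrot=hotel], [golf]}: π^{-1}(V) = {foxtrot, golf, hotel} ∉ τ ✗.
  V = {[delta], [foxtrot=hotel], [golf]}: π^{-1}(V) = {delta, foxtrot, golf, hotel} ∈ τ ✓.
  V = {[echo], [foxtrot=hotel], [golf]}: π^{-1}(V) = {echo, foxtrot, golf, hotel} ∉ τ ✗.
  V = {[delta], [echo], [foxtrot=hotel], [golf]}: π^{-1}(V) = {delta, echo, foxtrot, golf, hotel} ∈ τ ✓.
Open sets in the quotient: τ_Q = {{}, {[delta], [golf]}, {[delta], [echo], [golf]}, {[delta], [foxtrot=hotel], [golf]}, {[delta], [echo], [foxtrot=hotel], [golf]}} (5 elements).


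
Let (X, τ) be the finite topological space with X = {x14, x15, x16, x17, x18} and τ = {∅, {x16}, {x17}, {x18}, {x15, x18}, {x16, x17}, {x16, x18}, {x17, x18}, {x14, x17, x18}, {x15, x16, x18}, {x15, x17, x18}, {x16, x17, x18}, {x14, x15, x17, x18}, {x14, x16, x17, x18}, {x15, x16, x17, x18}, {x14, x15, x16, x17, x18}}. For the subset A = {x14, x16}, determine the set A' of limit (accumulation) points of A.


A' = ∅

For each x ∈ X, list the open sets U ∈ τ with x ∈ U, then check whether U ∩ (A ∖ {x}) ≠ ∅ for every such U.
  x = x14: open {x14, x17, x18} ∋ x has {x14, x17, x18} ∩ (A ∖ {x14}) = ∅, so x is NOT a limit point.
  x = x15: open {x15, x18} ∋ x has {x15, x18} ∩ (A ∖ {x15}) = ∅, so x is NOT a limit point.
  x = x16: open {x16} ∋ x has {x16} ∩ (A ∖ {x16}) = ∅, so x is NOT a limit point.
  x = x17: open {x17} ∋ x has {x17} ∩ (A ∖ {x17}) = ∅, so x is NOT a limit point.
  x = x18: open {x18} ∋ x has {x18} ∩ (A ∖ {x18}) = ∅, so x is NOT a limit point.
Collecting: A' = ∅.


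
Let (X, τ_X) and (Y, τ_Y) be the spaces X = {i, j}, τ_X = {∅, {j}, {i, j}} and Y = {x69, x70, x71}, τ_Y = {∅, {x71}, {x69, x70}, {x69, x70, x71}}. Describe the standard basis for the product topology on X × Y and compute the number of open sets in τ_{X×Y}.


Basis B = {∅ × ∅, {j} × {x71}, {i, j} × {x71}, {j} × {x69, x70}, {j} × {x69, x70, x71}, {i, j} × {x69, x70}, {i, j} × {x69, x70, x71}}; |τ_{X×Y}| = 9.

Enumerate products U × V with U ∈ τ_X, V ∈ τ_Y (deduplicated):
  ∅ × ∅ = {} (∅)
  {j} × {x71} = {(j,x71)}
  {i, j} × {x71} = {(i,x71), (j,x71)}
  {j} × {x69, x70} = {(j,x69), (j,x70)}
  {j} × {x69, x70, x71} = {(j,x69), (j,x70), (j,x71)}
  {i, j} × {x69, x70} = {(i,x69), (i,x70), (j,x69), (j,x70)}
  {i, j} × {x69, x70, x71} = {(i,x69), (i,x70), (i,x71), (j,x69), (j,x70), (j,x71)}
These 7 distinct sets form the basis B.
Close under arbitrary unions to get τ_{X×Y}; counting gives |τ_{X×Y}| = 9.


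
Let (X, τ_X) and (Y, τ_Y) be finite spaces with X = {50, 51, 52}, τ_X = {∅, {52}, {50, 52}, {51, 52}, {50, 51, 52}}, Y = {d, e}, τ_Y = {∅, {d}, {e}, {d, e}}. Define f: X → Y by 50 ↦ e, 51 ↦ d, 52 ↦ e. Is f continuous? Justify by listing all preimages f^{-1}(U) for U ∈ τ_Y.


f is NOT continuous.

Compute f^{-1}(U) for each U ∈ τ_Y:
  U = ∅: f^{-1}(U) = ∅ ∈ τ_X ✓.
  U = {d}: f^{-1}(U) = {51} ∉ τ_X ✗.
  U = {e}: f^{-1}(U) = {50, 52} ∈ τ_X ✓.
  U = {d, e}: f^{-1}(U) = {50, 51, 52} ∈ τ_X ✓.
Found U = {d} with f^{-1}(U) = {51} not in τ_X. Therefore f is NOT continuous.


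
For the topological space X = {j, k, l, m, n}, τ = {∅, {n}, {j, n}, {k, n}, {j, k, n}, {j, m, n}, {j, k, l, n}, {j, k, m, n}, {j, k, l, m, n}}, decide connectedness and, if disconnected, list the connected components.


(X, τ) is connected.

Find clopen sets (U ∈ τ with X ∖ U ∈ τ):
  U = ∅, X ∖ U = {j, k, l, m, n} — both open, so U is clopen.
  U = {j, k, l, m, n}, X ∖ U = ∅ — both open, so U is clopen.
Only trivial clopens (∅ and X) exist, so (X, τ) is connected.
Compute connected components by grouping points that agree on all clopens:
  component: {j, k, l, m, n}


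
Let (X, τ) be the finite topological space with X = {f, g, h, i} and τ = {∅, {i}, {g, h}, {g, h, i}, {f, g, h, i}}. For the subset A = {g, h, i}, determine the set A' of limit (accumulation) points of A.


A' = {f, g, h}

For each x ∈ X, list the open sets U ∈ τ with x ∈ U, then check whether U ∩ (A ∖ {x}) ≠ ∅ for every such U.
  x = f: opens ∋ x are {f, g, h, i}; each meets A ∖ {f}, so x IS a limit point.
  x = g: opens ∋ x are {g, h}, {g, h, i}, {f, g, h, i}; each meets A ∖ {g}, so x IS a limit point.
  x = h: opens ∋ x are {g, h}, {g, h, i}, {f, g, h, i}; each meets A ∖ {h}, so x IS a limit point.
  x = i: open {i} ∋ x has {i} ∩ (A ∖ {i}) = ∅, so x is NOT a limit point.
Collecting: A' = {f, g, h}.


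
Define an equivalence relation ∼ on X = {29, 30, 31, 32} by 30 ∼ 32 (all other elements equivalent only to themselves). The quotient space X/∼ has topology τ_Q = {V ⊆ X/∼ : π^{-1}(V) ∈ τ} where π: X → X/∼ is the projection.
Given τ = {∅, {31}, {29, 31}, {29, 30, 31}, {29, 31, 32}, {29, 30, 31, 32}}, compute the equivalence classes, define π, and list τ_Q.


X/∼ = {[29], [30=32], [31]}; |τ_Q| = 4.

Equivalence classes: [29], [30=32], [31].
Quotient map π: X → X/∼ sends 29 ↦ [29], 30 ↦ [30=32], 31 ↦ [31], 32 ↦ [30=32].
For each subset V ⊆ X/∼, compute π^{-1}(V) ⊆ X and check whether π^{-1}(V) ∈ τ. V is open in τ_Q iff π^{-1}(V) ∈ τ.
  V = {}: π^{-1}(V) = ∅ ∈ τ ✓.
  V = {[29]}: π^{-1}(V) = {29} ∉ τ ✗.
  V = {[30=32]}: π^{-1}(V) = {30, 32} ∉ τ ✗.
  V = {[29], [30=32]}: π^{-1}(V) = {29, 30, 32} ∉ τ ✗.
  V = {[31]}: π^{-1}(V) = {31} ∈ τ ✓.
  V = {[29], [31]}: π^{-1}(V) = {29, 31} ∈ τ ✓.
  V = {[30=32], [31]}: π^{-1}(V) = {30, 31, 32} ∉ τ ✗.
  V = {[29], [30=32], [31]}: π^{-1}(V) = {29, 30, 31, 32} ∈ τ ✓.
Open sets in the quotient: τ_Q = {{}, {[31]}, {[29], [31]}, {[29], [30=32], [31]}} (4 elements).


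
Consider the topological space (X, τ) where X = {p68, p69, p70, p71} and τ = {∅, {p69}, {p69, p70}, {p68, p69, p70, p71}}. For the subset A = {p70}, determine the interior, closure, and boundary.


int(A) = ∅, cl(A) = {p68, p70, p71}, ∂A = {p68, p70, p71}.

Closed sets in (X, τ) are complements of opens:
  closed(X, τ) = {∅, {p68, p71}, {p68, p70, p71}, {p68, p69, p70, p71}}.
int(A) = ⋃ {U ∈ τ : U ⊆ A}. Opens contained in A: ∅.
Taking the union of these: int(A) = ∅.
cl(A) = ⋂ {C closed : A ⊆ C}. Closed sets containing A: {p68, p70, p71}, {p68, p69, p70, p71}.
Intersecting these: cl(A) = {p68, p70, p71}.
∂A = cl(A) ∖ int(A) = {p68, p70, p71} ∖ ∅ = {p68, p70, p71}.


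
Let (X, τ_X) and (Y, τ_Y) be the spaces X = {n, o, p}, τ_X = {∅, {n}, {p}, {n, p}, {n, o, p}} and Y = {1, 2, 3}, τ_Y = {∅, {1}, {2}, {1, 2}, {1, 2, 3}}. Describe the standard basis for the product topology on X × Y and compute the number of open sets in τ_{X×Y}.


Basis B = {∅ × ∅, {n} × {1}, {n} × {2}, {p} × {1}, {p} × {2}, {n} × {1, 2}, {n, p} × {1}, {n, p} × {2}, {p} × {1, 2}, {n} × {1, 2, 3}, {n, o, p} × {1}, {n, o, p} × {2}, {p} × {1, 2, 3}, {n, p} × {1, 2}, {n, p} × {1, 2, 3}, {n, o, p} × {1, 2}, {n, o, p} × {1, 2, 3}}; |τ_{X×Y}| = 48.

Enumerate products U × V with U ∈ τ_X, V ∈ τ_Y (deduplicated):
  ∅ × ∅ = {} (∅)
  {n} × {1} = {(n,1)}
  {n} × {2} = {(n,2)}
  {p} × {1} = {(p,1)}
  {p} × {2} = {(p,2)}
  {n} × {1, 2} = {(n,1), (n,2)}
  {n, p} × {1} = {(n,1), (p,1)}
  {n, p} × {2} = {(n,2), (p,2)}
  {p} × {1, 2} = {(p,1), (p,2)}
  {n} × {1, 2, 3} = {(n,1), (n,2), (n,3)}
  {n, o, p} × {1} = {(n,1), (o,1), (p,1)}
  {n, o, p} × {2} = {(n,2), (o,2), (p,2)}
  {p} × {1, 2, 3} = {(p,1), (p,2), (p,3)}
  {n, p} × {1, 2} = {(n,1), (n,2), (p,1), (p,2)}
  {n, p} × {1, 2, 3} = {(n,1), (n,2), (n,3), (p,1), (p,2), (p,3)}
  {n, o, p} × {1, 2} = {(n,1), (n,2), (o,1), (o,2), (p,1), (p,2)}
  {n, o, p} × {1, 2, 3} = {(n,1), (n,2), (n,3), (o,1), (o,2), (o,3), (p,1), (p,2), (p,3)}
These 17 distinct sets form the basis B.
Close under arbitrary unions to get τ_{X×Y}; counting gives |τ_{X×Y}| = 48.


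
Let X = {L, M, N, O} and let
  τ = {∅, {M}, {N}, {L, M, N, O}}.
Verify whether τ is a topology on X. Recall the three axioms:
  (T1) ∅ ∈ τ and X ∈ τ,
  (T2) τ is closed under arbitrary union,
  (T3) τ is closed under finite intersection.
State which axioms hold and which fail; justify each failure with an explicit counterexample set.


τ is NOT a topology on X.

Axiom (T1): ∅ ∈ τ? Yes; X ∈ τ? Yes.
Axiom (T2/T3): check pairwise unions and intersections of members of τ.
Counterexample for (T2): {M} ∪ {N} = {M, N} ∉ τ. Therefore τ is NOT a topology.


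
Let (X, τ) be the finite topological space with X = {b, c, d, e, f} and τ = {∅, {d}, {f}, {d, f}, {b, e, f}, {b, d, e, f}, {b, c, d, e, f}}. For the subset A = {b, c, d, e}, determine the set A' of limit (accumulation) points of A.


A' = {b, c, e}

For each x ∈ X, list the open sets U ∈ τ with x ∈ U, then check whether U ∩ (A ∖ {x}) ≠ ∅ for every such U.
  x = b: opens ∋ x are {b, e, f}, {b, d, e, f}, {b, c, d, e, f}; each meets A ∖ {b}, so x IS a limit point.
  x = c: opens ∋ x are {b, c, d, e, f}; each meets A ∖ {c}, so x IS a limit point.
  x = d: open {d} ∋ x has {d} ∩ (A ∖ {d}) = ∅, so x is NOT a limit point.
  x = e: opens ∋ x are {b, e, f}, {b, d, e, f}, {b, c, d, e, f}; each meets A ∖ {e}, so x IS a limit point.
  x = f: open {f} ∋ x has {f} ∩ (A ∖ {f}) = ∅, so x is NOT a limit point.
Collecting: A' = {b, c, e}.


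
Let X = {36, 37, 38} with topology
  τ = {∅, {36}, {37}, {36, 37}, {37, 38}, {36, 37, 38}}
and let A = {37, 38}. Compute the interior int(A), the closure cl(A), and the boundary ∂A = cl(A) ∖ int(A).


int(A) = {37, 38}, cl(A) = {37, 38}, ∂A = ∅.

Closed sets in (X, τ) are complements of opens:
  closed(X, τ) = {∅, {36}, {38}, {36, 38}, {37, 38}, {36, 37, 38}}.
int(A) = ⋃ {U ∈ τ : U ⊆ A}. Opens contained in A: ∅, {37}, {37, 38}.
Taking the union of these: int(A) = {37, 38}.
cl(A) = ⋂ {C closed : A ⊆ C}. Closed sets containing A: {37, 38}, {36, 37, 38}.
Intersecting these: cl(A) = {37, 38}.
∂A = cl(A) ∖ int(A) = {37, 38} ∖ {37, 38} = ∅.


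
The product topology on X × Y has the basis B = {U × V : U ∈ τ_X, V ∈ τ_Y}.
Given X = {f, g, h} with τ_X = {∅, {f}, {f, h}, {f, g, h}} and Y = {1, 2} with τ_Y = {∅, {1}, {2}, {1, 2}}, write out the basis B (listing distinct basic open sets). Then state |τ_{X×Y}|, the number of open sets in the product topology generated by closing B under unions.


Basis B = {∅ × ∅, {f} × {1}, {f} × {2}, {f} × {1, 2}, {f, h} × {1}, {f, h} × {2}, {f, g, h} × {1}, {f, g, h} × {2}, {f, h} × {1, 2}, {f, g, h} × {1, 2}}; |τ_{X×Y}| = 16.

Enumerate products U × V with U ∈ τ_X, V ∈ τ_Y (deduplicated):
  ∅ × ∅ = {} (∅)
  {f} × {1} = {(f,1)}
  {f} × {2} = {(f,2)}
  {f} × {1, 2} = {(f,1), (f,2)}
  {f, h} × {1} = {(f,1), (h,1)}
  {f, h} × {2} = {(f,2), (h,2)}
  {f, g, h} × {1} = {(f,1), (g,1), (h,1)}
  {f, g, h} × {2} = {(f,2), (g,2), (h,2)}
  {f, h} × {1, 2} = {(f,1), (f,2), (h,1), (h,2)}
  {f, g, h} × {1, 2} = {(f,1), (f,2), (g,1), (g,2), (h,1), (h,2)}
These 10 distinct sets form the basis B.
Close under arbitrary unions to get τ_{X×Y}; counting gives |τ_{X×Y}| = 16.


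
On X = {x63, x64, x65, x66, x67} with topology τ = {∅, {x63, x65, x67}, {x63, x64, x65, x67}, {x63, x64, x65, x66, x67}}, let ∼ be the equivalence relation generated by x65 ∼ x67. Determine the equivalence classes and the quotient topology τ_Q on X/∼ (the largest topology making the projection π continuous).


X/∼ = {[x63], [x64], [x65=x67], [x66]}; |τ_Q| = 4.

Equivalence classes: [x63], [x64], [x65=x67], [x66].
Quotient map π: X → X/∼ sends x63 ↦ [x63], x64 ↦ [x64], x65 ↦ [x65=x67], x66 ↦ [x66], x67 ↦ [x65=x67].
For each subset V ⊆ X/∼, compute π^{-1}(V) ⊆ X and check whether π^{-1}(V) ∈ τ. V is open in τ_Q iff π^{-1}(V) ∈ τ.
  V = {}: π^{-1}(V) = ∅ ∈ τ ✓.
  V = {[x63]}: π^{-1}(V) = {x63} ∉ τ ✗.
  V = {[x64]}: π^{-1}(V) = {x64} ∉ τ ✗.
  V = {[x63], [x64]}: π^{-1}(V) = {x63, x64} ∉ τ ✗.
  V = {[x65=x67]}: π^{-1}(V) = {x65, x67} ∉ τ ✗.
  V = {[x63], [x65=x67]}: π^{-1}(V) = {x63, x65, x67} ∈ τ ✓.
  V = {[x64], [x65=x67]}: π^{-1}(V) = {x64, x65, x67} ∉ τ ✗.
  V = {[x63], [x64], [x65=x67]}: π^{-1}(V) = {x63, x64, x65, x67} ∈ τ ✓.
  V = {[x66]}: π^{-1}(V) = {x66} ∉ τ ✗.
  V = {[x63], [x66]}: π^{-1}(V) = {x63, x66} ∉ τ ✗.
  V = {[x64], [x66]}: π^{-1}(V) = {x64, x66} ∉ τ ✗.
  V = {[x63], [x64], [x66]}: π^{-1}(V) = {x63, x64, x66} ∉ τ ✗.
  V = {[x65=x67], [x66]}: π^{-1}(V) = {x65, x66, x67} ∉ τ ✗.
  V = {[x63], [x65=x67], [x66]}: π^{-1}(V) = {x63, x65, x66, x67} ∉ τ ✗.
  V = {[x64], [x65=x67], [x66]}: π^{-1}(V) = {x64, x65, x66, x67} ∉ τ ✗.
  V = {[x63], [x64], [x65=x67], [x66]}: π^{-1}(V) = {x63, x64, x65, x66, x67} ∈ τ ✓.
Open sets in the quotient: τ_Q = {{}, {[x63], [x65=x67]}, {[x63], [x64], [x65=x67]}, {[x63], [x64], [x65=x67], [x66]}} (4 elements).


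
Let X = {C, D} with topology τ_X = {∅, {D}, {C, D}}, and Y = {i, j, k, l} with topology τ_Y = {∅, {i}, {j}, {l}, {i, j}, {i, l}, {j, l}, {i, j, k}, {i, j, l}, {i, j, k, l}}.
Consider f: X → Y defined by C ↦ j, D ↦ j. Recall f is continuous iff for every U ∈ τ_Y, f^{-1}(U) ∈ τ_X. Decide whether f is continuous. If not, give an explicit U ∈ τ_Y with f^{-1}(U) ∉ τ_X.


f IS continuous.

Compute f^{-1}(U) for each U ∈ τ_Y:
  U = ∅: f^{-1}(U) = ∅ ∈ τ_X ✓.
  U = {i}: f^{-1}(U) = ∅ ∈ τ_X ✓.
  U = {j}: f^{-1}(U) = {C, D} ∈ τ_X ✓.
  U = {l}: f^{-1}(U) = ∅ ∈ τ_X ✓.
  U = {i, j}: f^{-1}(U) = {C, D} ∈ τ_X ✓.
  U = {i, l}: f^{-1}(U) = ∅ ∈ τ_X ✓.
  U = {j, l}: f^{-1}(U) = {C, D} ∈ τ_X ✓.
  U = {i, j, k}: f^{-1}(U) = {C, D} ∈ τ_X ✓.
  U = {i, j, l}: f^{-1}(U) = {C, D} ∈ τ_X ✓.
  U = {i, j, k, l}: f^{-1}(U) = {C, D} ∈ τ_X ✓.
Every preimage lies in τ_X, so f IS continuous.


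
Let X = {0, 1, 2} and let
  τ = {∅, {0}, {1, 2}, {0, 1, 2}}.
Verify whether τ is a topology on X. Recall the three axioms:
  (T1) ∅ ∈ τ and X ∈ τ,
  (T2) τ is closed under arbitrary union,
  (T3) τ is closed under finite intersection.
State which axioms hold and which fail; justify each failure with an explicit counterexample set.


τ IS a topology on X.

Axiom (T1): ∅ ∈ τ? Yes; X ∈ τ? Yes.
Axiom (T2/T3): check pairwise unions and intersections of members of τ.
All pairwise intersections and unions checked — each lies in τ. Therefore τ satisfies (T1), (T2), (T3): it IS a topology on X.


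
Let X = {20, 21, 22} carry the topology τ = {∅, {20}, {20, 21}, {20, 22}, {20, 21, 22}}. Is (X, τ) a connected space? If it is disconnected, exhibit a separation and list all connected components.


(X, τ) is connected.

Find clopen sets (U ∈ τ with X ∖ U ∈ τ):
  U = ∅, X ∖ U = {20, 21, 22} — both open, so U is clopen.
  U = {20, 21, 22}, X ∖ U = ∅ — both open, so U is clopen.
Only trivial clopens (∅ and X) exist, so (X, τ) is connected.
Compute connected components by grouping points that agree on all clopens:
  component: {20, 21, 22}


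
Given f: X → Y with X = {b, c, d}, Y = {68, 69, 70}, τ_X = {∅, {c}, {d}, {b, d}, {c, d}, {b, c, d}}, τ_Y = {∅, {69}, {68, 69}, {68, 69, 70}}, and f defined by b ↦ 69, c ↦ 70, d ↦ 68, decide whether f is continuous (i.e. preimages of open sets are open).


f is NOT continuous.

Compute f^{-1}(U) for each U ∈ τ_Y:
  U = ∅: f^{-1}(U) = ∅ ∈ τ_X ✓.
  U = {69}: f^{-1}(U) = {b} ∉ τ_X ✗.
  U = {68, 69}: f^{-1}(U) = {b, d} ∈ τ_X ✓.
  U = {68, 69, 70}: f^{-1}(U) = {b, c, d} ∈ τ_X ✓.
Found U = {69} with f^{-1}(U) = {b} not in τ_X. Therefore f is NOT continuous.


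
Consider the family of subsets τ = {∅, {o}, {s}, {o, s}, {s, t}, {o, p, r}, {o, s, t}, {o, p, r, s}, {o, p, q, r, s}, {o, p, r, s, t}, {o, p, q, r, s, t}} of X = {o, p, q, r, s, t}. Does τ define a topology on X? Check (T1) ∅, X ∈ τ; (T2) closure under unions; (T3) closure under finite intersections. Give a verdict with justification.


τ IS a topology on X.

Axiom (T1): ∅ ∈ τ? Yes; X ∈ τ? Yes.
Axiom (T2/T3): check pairwise unions and intersections of members of τ.
All pairwise intersections and unions checked — each lies in τ. Therefore τ satisfies (T1), (T2), (T3): it IS a topology on X.


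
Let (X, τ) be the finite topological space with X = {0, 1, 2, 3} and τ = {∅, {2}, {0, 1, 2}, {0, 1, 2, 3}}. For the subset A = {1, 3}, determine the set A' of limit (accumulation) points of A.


A' = {0, 3}

For each x ∈ X, list the open sets U ∈ τ with x ∈ U, then check whether U ∩ (A ∖ {x}) ≠ ∅ for every such U.
  x = 0: opens ∋ x are {0, 1, 2}, {0, 1, 2, 3}; each meets A ∖ {0}, so x IS a limit point.
  x = 1: open {0, 1, 2} ∋ x has {0, 1, 2} ∩ (A ∖ {1}) = ∅, so x is NOT a limit point.
  x = 2: open {2} ∋ x has {2} ∩ (A ∖ {2}) = ∅, so x is NOT a limit point.
  x = 3: opens ∋ x are {0, 1, 2, 3}; each meets A ∖ {3}, so x IS a limit point.
Collecting: A' = {0, 3}.


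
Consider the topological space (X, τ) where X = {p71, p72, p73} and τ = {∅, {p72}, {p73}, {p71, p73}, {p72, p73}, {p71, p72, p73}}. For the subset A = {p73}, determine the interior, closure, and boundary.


int(A) = {p73}, cl(A) = {p71, p73}, ∂A = {p71}.

Closed sets in (X, τ) are complements of opens:
  closed(X, τ) = {∅, {p71}, {p72}, {p71, p72}, {p71, p73}, {p71, p72, p73}}.
int(A) = ⋃ {U ∈ τ : U ⊆ A}. Opens contained in A: ∅, {p73}.
Taking the union of these: int(A) = {p73}.
cl(A) = ⋂ {C closed : A ⊆ C}. Closed sets containing A: {p71, p73}, {p71, p72, p73}.
Intersecting these: cl(A) = {p71, p73}.
∂A = cl(A) ∖ int(A) = {p71, p73} ∖ {p73} = {p71}.


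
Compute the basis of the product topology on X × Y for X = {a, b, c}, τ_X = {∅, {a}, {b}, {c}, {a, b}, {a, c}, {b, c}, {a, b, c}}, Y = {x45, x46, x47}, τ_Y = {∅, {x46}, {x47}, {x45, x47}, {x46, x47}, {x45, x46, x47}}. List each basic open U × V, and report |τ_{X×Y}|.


Basis B = {∅ × ∅, {a} × {x46}, {a} × {x47}, {b} × {x46}, {b} × {x47}, {c} × {x46}, {c} × {x47}, {a} × {x45, x47}, {a} × {x46, x47}, {a, b} × {x46}, {a, c} × {x46}, {a, b} × {x47}, {a, c} × {x47}, {b} × {x45, x47}, {b} × {x46, x47}, {b, c} × {x46}, {b, c} × {x47}, {c} × {x45, x47}, {c} × {x46, x47}, {a} × {x45, x46, x47}, {a, b, c} × {x46}, {a, b, c} × {x47}, {b} × {x45, x46, x47}, {c} × {x45, x46, x47}, {a, b} × {x45, x47}, {a, c} × {x45, x47}, {a, b} × {x46, x47}, {a, c} × {x46, x47}, {b, c} × {x45, x47}, {b, c} × {x46, x47}, {a, b} × {x45, x46, x47}, {a, c} × {x45, x46, x47}, {a, b, c} × {x45, x47}, {a, b, c} × {x46, x47}, {b, c} × {x45, x46, x47}, {a, b, c} × {x45, x46, x47}}; |τ_{X×Y}| = 216.

Enumerate products U × V with U ∈ τ_X, V ∈ τ_Y (deduplicated):
  ∅ × ∅ = {} (∅)
  {a} × {x46} = {(a,x46)}
  {a} × {x47} = {(a,x47)}
  {b} × {x46} = {(b,x46)}
  {b} × {x47} = {(b,x47)}
  {c} × {x46} = {(c,x46)}
  {c} × {x47} = {(c,x47)}
  {a} × {x45, x47} = {(a,x45), (a,x47)}
  {a} × {x46, x47} = {(a,x46), (a,x47)}
  {a, b} × {x46} = {(a,x46), (b,x46)}
  {a, c} × {x46} = {(a,x46), (c,x46)}
  {a, b} × {x47} = {(a,x47), (b,x47)}
  {a, c} × {x47} = {(a,x47), (c,x47)}
  {b} × {x45, x47} = {(b,x45), (b,x47)}
  {b} × {x46, x47} = {(b,x46), (b,x47)}
  {b, c} × {x46} = {(b,x46), (c,x46)}
  {b, c} × {x47} = {(b,x47), (c,x47)}
  {c} × {x45, x47} = {(c,x45), (c,x47)}
  {c} × {x46, x47} = {(c,x46), (c,x47)}
  {a} × {x45, x46, x47} = {(a,x45), (a,x46), (a,x47)}
  {a, b, c} × {x46} = {(a,x46), (b,x46), (c,x46)}
  {a, b, c} × {x47} = {(a,x47), (b,x47), (c,x47)}
  {b} × {x45, x46, x47} = {(b,x45), (b,x46), (b,x47)}
  {c} × {x45, x46, x47} = {(c,x45), (c,x46), (c,x47)}
  {a, b} × {x45, x47} = {(a,x45), (a,x47), (b,x45), (b,x47)}
  {a, c} × {x45, x47} = {(a,x45), (a,x47), (c,x45), (c,x47)}
  {a, b} × {x46, x47} = {(a,x46), (a,x47), (b,x46), (b,x47)}
  {a, c} × {x46, x47} = {(a,x46), (a,x47), (c,x46), (c,x47)}
  {b, c} × {x45, x47} = {(b,x45), (b,x47), (c,x45), (c,x47)}
  {b, c} × {x46, x47} = {(b,x46), (b,x47), (c,x46), (c,x47)}
  {a, b} × {x45, x46, x47} = {(a,x45), (a,x46), (a,x47), (b,x45), (b,x46), (b,x47)}
  {a, c} × {x45, x46, x47} = {(a,x45), (a,x46), (a,x47), (c,x45), (c,x46), (c,x47)}
  {a, b, c} × {x45, x47} = {(a,x45), (a,x47), (b,x45), (b,x47), (c,x45), (c,x47)}
  {a, b, c} × {x46, x47} = {(a,x46), (a,x47), (b,x46), (b,x47), (c,x46), (c,x47)}
  {b, c} × {x45, x46, x47} = {(b,x45), (b,x46), (b,x47), (c,x45), (c,x46), (c,x47)}
  {a, b, c} × {x45, x46, x47} = {(a,x45), (a,x46), (a,x47), (b,x45), (b,x46), (b,x47), (c,x45), (c,x46), (c,x47)}
These 36 distinct sets form the basis B.
Close under arbitrary unions to get τ_{X×Y}; counting gives |τ_{X×Y}| = 216.


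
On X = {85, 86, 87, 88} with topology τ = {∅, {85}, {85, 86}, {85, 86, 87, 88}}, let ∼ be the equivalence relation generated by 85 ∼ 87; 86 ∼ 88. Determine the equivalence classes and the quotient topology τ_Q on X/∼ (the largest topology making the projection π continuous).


X/∼ = {[85=87], [86=88]}; |τ_Q| = 2.

Equivalence classes: [85=87], [86=88].
Quotient map π: X → X/∼ sends 85 ↦ [85=87], 86 ↦ [86=88], 87 ↦ [85=87], 88 ↦ [86=88].
For each subset V ⊆ X/∼, compute π^{-1}(V) ⊆ X and check whether π^{-1}(V) ∈ τ. V is open in τ_Q iff π^{-1}(V) ∈ τ.
  V = {}: π^{-1}(V) = ∅ ∈ τ ✓.
  V = {[85=87]}: π^{-1}(V) = {85, 87} ∉ τ ✗.
  V = {[86=88]}: π^{-1}(V) = {86, 88} ∉ τ ✗.
  V = {[85=87], [86=88]}: π^{-1}(V) = {85, 86, 87, 88} ∈ τ ✓.
Open sets in the quotient: τ_Q = {{}, {[85=87], [86=88]}} (2 elements).


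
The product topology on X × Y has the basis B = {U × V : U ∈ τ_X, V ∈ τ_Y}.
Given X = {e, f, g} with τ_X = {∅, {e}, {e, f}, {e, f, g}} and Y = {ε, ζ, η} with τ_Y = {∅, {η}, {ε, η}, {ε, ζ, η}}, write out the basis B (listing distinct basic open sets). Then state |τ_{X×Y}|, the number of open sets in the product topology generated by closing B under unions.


Basis B = {∅ × ∅, {e} × {η}, {e} × {ε, η}, {e, f} × {η}, {e} × {ε, ζ, η}, {e, f, g} × {η}, {e, f} × {ε, η}, {e, f} × {ε, ζ, η}, {e, f, g} × {ε, η}, {e, f, g} × {ε, ζ, η}}; |τ_{X×Y}| = 20.

Enumerate products U × V with U ∈ τ_X, V ∈ τ_Y (deduplicated):
  ∅ × ∅ = {} (∅)
  {e} × {η} = {(e,η)}
  {e} × {ε, η} = {(e,ε), (e,η)}
  {e, f} × {η} = {(e,η), (f,η)}
  {e} × {ε, ζ, η} = {(e,ε), (e,ζ), (e,η)}
  {e, f, g} × {η} = {(e,η), (f,η), (g,η)}
  {e, f} × {ε, η} = {(e,ε), (e,η), (f,ε), (f,η)}
  {e, f} × {ε, ζ, η} = {(e,ε), (e,ζ), (e,η), (f,ε), (f,ζ), (f,η)}
  {e, f, g} × {ε, η} = {(e,ε), (e,η), (f,ε), (f,η), (g,ε), (g,η)}
  {e, f, g} × {ε, ζ, η} = {(e,ε), (e,ζ), (e,η), (f,ε), (f,ζ), (f,η), (g,ε), (g,ζ), (g,η)}
These 10 distinct sets form the basis B.
Close under arbitrary unions to get τ_{X×Y}; counting gives |τ_{X×Y}| = 20.


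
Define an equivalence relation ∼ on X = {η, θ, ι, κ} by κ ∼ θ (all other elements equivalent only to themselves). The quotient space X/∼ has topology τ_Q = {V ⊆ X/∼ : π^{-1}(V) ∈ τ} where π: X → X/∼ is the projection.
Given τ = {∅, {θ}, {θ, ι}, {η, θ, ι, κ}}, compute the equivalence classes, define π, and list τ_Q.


X/∼ = {[η], [θ=κ], [ι]}; |τ_Q| = 2.

Equivalence classes: [η], [θ=κ], [ι].
Quotient map π: X → X/∼ sends η ↦ [η], θ ↦ [θ=κ], ι ↦ [ι], κ ↦ [θ=κ].
For each subset V ⊆ X/∼, compute π^{-1}(V) ⊆ X and check whether π^{-1}(V) ∈ τ. V is open in τ_Q iff π^{-1}(V) ∈ τ.
  V = {}: π^{-1}(V) = ∅ ∈ τ ✓.
  V = {[η]}: π^{-1}(V) = {η} ∉ τ ✗.
  V = {[θ=κ]}: π^{-1}(V) = {θ, κ} ∉ τ ✗.
  V = {[η], [θ=κ]}: π^{-1}(V) = {η, θ, κ} ∉ τ ✗.
  V = {[ι]}: π^{-1}(V) = {ι} ∉ τ ✗.
  V = {[η], [ι]}: π^{-1}(V) = {η, ι} ∉ τ ✗.
  V = {[θ=κ], [ι]}: π^{-1}(V) = {θ, ι, κ} ∉ τ ✗.
  V = {[η], [θ=κ], [ι]}: π^{-1}(V) = {η, θ, ι, κ} ∈ τ ✓.
Open sets in the quotient: τ_Q = {{}, {[η], [θ=κ], [ι]}} (2 elements).


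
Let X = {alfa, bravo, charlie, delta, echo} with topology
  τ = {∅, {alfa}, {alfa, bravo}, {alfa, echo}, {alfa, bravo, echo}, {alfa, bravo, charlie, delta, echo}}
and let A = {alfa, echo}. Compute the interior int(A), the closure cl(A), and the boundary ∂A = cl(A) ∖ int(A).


int(A) = {alfa, echo}, cl(A) = {alfa, bravo, charlie, delta, echo}, ∂A = {bravo, charlie, delta}.

Closed sets in (X, τ) are complements of opens:
  closed(X, τ) = {∅, {charlie, delta}, {bravo, charlie, delta}, {charlie, delta, echo}, {bravo, charlie, delta, echo}, {alfa, bravo, charlie, delta, echo}}.
int(A) = ⋃ {U ∈ τ : U ⊆ A}. Opens contained in A: ∅, {alfa}, {alfa, echo}.
Taking the union of these: int(A) = {alfa, echo}.
cl(A) = ⋂ {C closed : A ⊆ C}. Closed sets containing A: {alfa, bravo, charlie, delta, echo}.
Intersecting these: cl(A) = {alfa, bravo, charlie, delta, echo}.
∂A = cl(A) ∖ int(A) = {alfa, bravo, charlie, delta, echo} ∖ {alfa, echo} = {bravo, charlie, delta}.


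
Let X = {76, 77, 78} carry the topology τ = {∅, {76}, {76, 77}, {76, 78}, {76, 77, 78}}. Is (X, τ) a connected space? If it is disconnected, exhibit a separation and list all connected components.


(X, τ) is connected.

Find clopen sets (U ∈ τ with X ∖ U ∈ τ):
  U = ∅, X ∖ U = {76, 77, 78} — both open, so U is clopen.
  U = {76, 77, 78}, X ∖ U = ∅ — both open, so U is clopen.
Only trivial clopens (∅ and X) exist, so (X, τ) is connected.
Compute connected components by grouping points that agree on all clopens:
  component: {76, 77, 78}


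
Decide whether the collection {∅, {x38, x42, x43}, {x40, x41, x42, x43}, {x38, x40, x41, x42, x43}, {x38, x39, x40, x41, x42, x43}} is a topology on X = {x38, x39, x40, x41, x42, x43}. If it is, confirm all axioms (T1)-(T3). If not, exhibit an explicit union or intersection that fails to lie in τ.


τ is NOT a topology on X.

Axiom (T1): ∅ ∈ τ? Yes; X ∈ τ? Yes.
Axiom (T2/T3): check pairwise unions and intersections of members of τ.
Counterexample for (T3): {x38, x42, x43} ∩ {x40, x41, x42, x43} = {x42, x43} ∉ τ. Therefore τ is NOT a topology.


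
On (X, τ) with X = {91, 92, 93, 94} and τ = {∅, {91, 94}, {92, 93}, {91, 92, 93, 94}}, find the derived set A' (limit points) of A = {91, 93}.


A' = {92, 94}

For each x ∈ X, list the open sets U ∈ τ with x ∈ U, then check whether U ∩ (A ∖ {x}) ≠ ∅ for every such U.
  x = 91: open {91, 94} ∋ x has {91, 94} ∩ (A ∖ {91}) = ∅, so x is NOT a limit point.
  x = 92: opens ∋ x are {92, 93}, {91, 92, 93, 94}; each meets A ∖ {92}, so x IS a limit point.
  x = 93: open {92, 93} ∋ x has {92, 93} ∩ (A ∖ {93}) = ∅, so x is NOT a limit point.
  x = 94: opens ∋ x are {91, 94}, {91, 92, 93, 94}; each meets A ∖ {94}, so x IS a limit point.
Collecting: A' = {92, 94}.


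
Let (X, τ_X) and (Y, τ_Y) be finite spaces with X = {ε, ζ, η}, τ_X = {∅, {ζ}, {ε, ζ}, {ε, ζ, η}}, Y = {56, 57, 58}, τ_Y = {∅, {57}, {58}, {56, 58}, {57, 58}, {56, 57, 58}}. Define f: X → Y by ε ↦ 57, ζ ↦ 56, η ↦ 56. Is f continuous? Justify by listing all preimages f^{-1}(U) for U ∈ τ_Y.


f is NOT continuous.

Compute f^{-1}(U) for each U ∈ τ_Y:
  U = ∅: f^{-1}(U) = ∅ ∈ τ_X ✓.
  U = {57}: f^{-1}(U) = {ε} ∉ τ_X ✗.
  U = {58}: f^{-1}(U) = ∅ ∈ τ_X ✓.
  U = {56, 58}: f^{-1}(U) = {ζ, η} ∉ τ_X ✗.
  U = {57, 58}: f^{-1}(U) = {ε} ∉ τ_X ✗.
  U = {56, 57, 58}: f^{-1}(U) = {ε, ζ, η} ∈ τ_X ✓.
Found U = {57} with f^{-1}(U) = {ε} not in τ_X. Therefore f is NOT continuous.


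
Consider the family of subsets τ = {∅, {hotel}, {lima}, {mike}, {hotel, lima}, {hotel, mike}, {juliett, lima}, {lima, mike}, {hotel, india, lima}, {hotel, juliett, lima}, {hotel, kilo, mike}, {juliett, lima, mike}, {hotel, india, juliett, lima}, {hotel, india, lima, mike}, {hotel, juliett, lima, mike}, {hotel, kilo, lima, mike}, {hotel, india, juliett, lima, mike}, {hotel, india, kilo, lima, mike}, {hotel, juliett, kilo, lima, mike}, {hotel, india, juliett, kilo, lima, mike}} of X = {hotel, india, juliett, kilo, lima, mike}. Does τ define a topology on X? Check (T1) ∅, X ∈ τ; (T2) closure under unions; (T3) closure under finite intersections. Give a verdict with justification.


τ is NOT a topology on X.

Axiom (T1): ∅ ∈ τ? Yes; X ∈ τ? Yes.
Axiom (T2/T3): check pairwise unions and intersections of members of τ.
Counterexample for (T2): {hotel} ∪ {lima, mike} = {hotel, lima, mike} ∉ τ. Therefore τ is NOT a topology.


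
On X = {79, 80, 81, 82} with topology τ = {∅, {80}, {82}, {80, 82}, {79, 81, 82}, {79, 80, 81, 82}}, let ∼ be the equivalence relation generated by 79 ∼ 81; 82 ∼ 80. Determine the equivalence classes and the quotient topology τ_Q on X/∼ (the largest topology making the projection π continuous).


X/∼ = {[79=81], [80=82]}; |τ_Q| = 3.

Equivalence classes: [79=81], [80=82].
Quotient map π: X → X/∼ sends 79 ↦ [79=81], 80 ↦ [80=82], 81 ↦ [79=81], 82 ↦ [80=82].
For each subset V ⊆ X/∼, compute π^{-1}(V) ⊆ X and check whether π^{-1}(V) ∈ τ. V is open in τ_Q iff π^{-1}(V) ∈ τ.
  V = {}: π^{-1}(V) = ∅ ∈ τ ✓.
  V = {[79=81]}: π^{-1}(V) = {79, 81} ∉ τ ✗.
  V = {[80=82]}: π^{-1}(V) = {80, 82} ∈ τ ✓.
  V = {[79=81], [80=82]}: π^{-1}(V) = {79, 80, 81, 82} ∈ τ ✓.
Open sets in the quotient: τ_Q = {{}, {[80=82]}, {[79=81], [80=82]}} (3 elements).


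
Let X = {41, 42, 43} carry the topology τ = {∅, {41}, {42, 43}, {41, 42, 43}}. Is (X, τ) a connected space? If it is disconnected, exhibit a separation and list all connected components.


(X, τ) is disconnected; components = [{41}, {42, 43}].

Find clopen sets (U ∈ τ with X ∖ U ∈ τ):
  U = ∅, X ∖ U = {41, 42, 43} — both open, so U is clopen.
  U = {41}, X ∖ U = {42, 43} — both open, so U is clopen.
  U = {42, 43}, X ∖ U = {41} — both open, so U is clopen.
  U = {41, 42, 43}, X ∖ U = ∅ — both open, so U is clopen.
Nontrivial clopen(s) exist: e.g. {41}. So (X, τ) is disconnected.
Compute connected components by grouping points that agree on all clopens:
  component: {41}
  component: {42, 43}


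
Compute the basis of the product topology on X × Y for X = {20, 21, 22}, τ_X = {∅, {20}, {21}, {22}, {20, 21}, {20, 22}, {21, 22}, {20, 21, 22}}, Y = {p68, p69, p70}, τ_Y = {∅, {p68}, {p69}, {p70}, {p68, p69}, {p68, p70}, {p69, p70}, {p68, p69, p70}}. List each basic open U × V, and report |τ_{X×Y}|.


Basis B = {∅ × ∅, {20} × {p68}, {20} × {p69}, {20} × {p70}, {21} × {p68}, {21} × {p69}, {21} × {p70}, {22} × {p68}, {22} × {p69}, {22} × {p70}, {20} × {p68, p69}, {20} × {p68, p70}, {20, 21} × {p68}, {20, 22} × {p68}, {20} × {p69, p70}, {20, 21} × {p69}, {20, 22} × {p69}, {20, 21} × {p70}, {20, 22} × {p70}, {21} × {p68, p69}, {21} × {p68, p70}, {21, 22} × {p68}, {21} × {p69, p70}, {21, 22} × {p69}, {21, 22} × {p70}, {22} × {p68, p69}, {22} × {p68, p70}, {22} × {p69, p70}, {20} × {p68, p69, p70}, {20, 21, 22} × {p68}, {20, 21, 22} × {p69}, {20, 21, 22} × {p70}, {21} × {p68, p69, p70}, {22} × {p68, p69, p70}, {20, 21} × {p68, p69}, {20, 22} × {p68, p69}, {20, 21} × {p68, p70}, {20, 22} × {p68, p70}, {20, 21} × {p69, p70}, {20, 22} × {p69, p70}, {21, 22} × {p68, p69}, {21, 22} × {p68, p70}, {21, 22} × {p69, p70}, {20, 21} × {p68, p69, p70}, {20, 22} × {p68, p69, p70}, {20, 21, 22} × {p68, p69}, {20, 21, 22} × {p68, p70}, {20, 21, 22} × {p69, p70}, {21, 22} × {p68, p69, p70}, {20, 21, 22} × {p68, p69, p70}}; |τ_{X×Y}| = 512.

Enumerate products U × V with U ∈ τ_X, V ∈ τ_Y (deduplicated):
  ∅ × ∅ = {} (∅)
  {20} × {p68} = {(20,p68)}
  {20} × {p69} = {(20,p69)}
  {20} × {p70} = {(20,p70)}
  {21} × {p68} = {(21,p68)}
  {21} × {p69} = {(21,p69)}
  {21} × {p70} = {(21,p70)}
  {22} × {p68} = {(22,p68)}
  {22} × {p69} = {(22,p69)}
  {22} × {p70} = {(22,p70)}
  {20} × {p68, p69} = {(20,p68), (20,p69)}
  {20} × {p68, p70} = {(20,p68), (20,p70)}
  {20, 21} × {p68} = {(20,p68), (21,p68)}
  {20, 22} × {p68} = {(20,p68), (22,p68)}
  {20} × {p69, p70} = {(20,p69), (20,p70)}
  {20, 21} × {p69} = {(20,p69), (21,p69)}
  {20, 22} × {p69} = {(20,p69), (22,p69)}
  {20, 21} × {p70} = {(20,p70), (21,p70)}
  {20, 22} × {p70} = {(20,p70), (22,p70)}
  {21} × {p68, p69} = {(21,p68), (21,p69)}
  {21} × {p68, p70} = {(21,p68), (21,p70)}
  {21, 22} × {p68} = {(21,p68), (22,p68)}
  {21} × {p69, p70} = {(21,p69), (21,p70)}
  {21, 22} × {p69} = {(21,p69), (22,p69)}
  {21, 22} × {p70} = {(21,p70), (22,p70)}
  {22} × {p68, p69} = {(22,p68), (22,p69)}
  {22} × {p68, p70} = {(22,p68), (22,p70)}
  {22} × {p69, p70} = {(22,p69), (22,p70)}
  {20} × {p68, p69, p70} = {(20,p68), (20,p69), (20,p70)}
  {20, 21, 22} × {p68} = {(20,p68), (21,p68), (22,p68)}
  {20, 21, 22} × {p69} = {(20,p69), (21,p69), (22,p69)}
  {20, 21, 22} × {p70} = {(20,p70), (21,p70), (22,p70)}
  {21} × {p68, p69, p70} = {(21,p68), (21,p69), (21,p70)}
  {22} × {p68, p69, p70} = {(22,p68), (22,p69), (22,p70)}
  {20, 21} × {p68, p69} = {(20,p68), (20,p69), (21,p68), (21,p69)}
  {20, 22} × {p68, p69} = {(20,p68), (20,p69), (22,p68), (22,p69)}
  {20, 21} × {p68, p70} = {(20,p68), (20,p70), (21,p68), (21,p70)}
  {20, 22} × {p68, p70} = {(20,p68), (20,p70), (22,p68), (22,p70)}
  {20, 21} × {p69, p70} = {(20,p69), (20,p70), (21,p69), (21,p70)}
  {20, 22} × {p69, p70} = {(20,p69), (20,p70), (22,p69), (22,p70)}
  {21, 22} × {p68, p69} = {(21,p68), (21,p69), (22,p68), (22,p69)}
  {21, 22} × {p68, p70} = {(21,p68), (21,p70), (22,p68), (22,p70)}
  {21, 22} × {p69, p70} = {(21,p69), (21,p70), (22,p69), (22,p70)}
  {20, 21} × {p68, p69, p70} = {(20,p68), (20,p69), (20,p70), (21,p68), (21,p69), (21,p70)}
  {20, 22} × {p68, p69, p70} = {(20,p68), (20,p69), (20,p70), (22,p68), (22,p69), (22,p70)}
  {20, 21, 22} × {p68, p69} = {(20,p68), (20,p69), (21,p68), (21,p69), (22,p68), (22,p69)}
  {20, 21, 22} × {p68, p70} = {(20,p68), (20,p70), (21,p68), (21,p70), (22,p68), (22,p70)}
  {20, 21, 22} × {p69, p70} = {(20,p69), (20,p70), (21,p69), (21,p70), (22,p69), (22,p70)}
  {21, 22} × {p68, p69, p70} = {(21,p68), (21,p69), (21,p70), (22,p68), (22,p69), (22,p70)}
  {20, 21, 22} × {p68, p69, p70} = {(20,p68), (20,p69), (20,p70), (21,p68), (21,p69), (21,p70), (22,p68), (22,p69), (22,p70)}
These 50 distinct sets form the basis B.
Close under arbitrary unions to get τ_{X×Y}; counting gives |τ_{X×Y}| = 512.
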